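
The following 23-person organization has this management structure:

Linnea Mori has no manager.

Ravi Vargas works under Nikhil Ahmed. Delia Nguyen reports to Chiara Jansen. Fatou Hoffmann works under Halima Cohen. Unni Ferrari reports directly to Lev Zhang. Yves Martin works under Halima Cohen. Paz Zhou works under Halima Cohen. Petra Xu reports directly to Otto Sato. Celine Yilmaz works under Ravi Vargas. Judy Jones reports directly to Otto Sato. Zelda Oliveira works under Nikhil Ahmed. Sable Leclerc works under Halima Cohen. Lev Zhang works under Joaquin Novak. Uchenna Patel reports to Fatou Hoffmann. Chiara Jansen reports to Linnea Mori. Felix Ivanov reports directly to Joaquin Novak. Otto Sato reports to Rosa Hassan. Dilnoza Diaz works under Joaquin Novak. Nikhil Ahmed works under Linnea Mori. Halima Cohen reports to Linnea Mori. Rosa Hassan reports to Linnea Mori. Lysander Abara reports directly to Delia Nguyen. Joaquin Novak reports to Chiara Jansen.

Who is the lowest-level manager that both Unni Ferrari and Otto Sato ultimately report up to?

Linnea Mori

Unni Ferrari's chain of managers is Lev Zhang, Joaquin Novak, Chiara Jansen, Linnea Mori. Otto Sato's chain of managers is Rosa Hassan, Linnea Mori. The first manager that appears in both chains is Linnea Mori.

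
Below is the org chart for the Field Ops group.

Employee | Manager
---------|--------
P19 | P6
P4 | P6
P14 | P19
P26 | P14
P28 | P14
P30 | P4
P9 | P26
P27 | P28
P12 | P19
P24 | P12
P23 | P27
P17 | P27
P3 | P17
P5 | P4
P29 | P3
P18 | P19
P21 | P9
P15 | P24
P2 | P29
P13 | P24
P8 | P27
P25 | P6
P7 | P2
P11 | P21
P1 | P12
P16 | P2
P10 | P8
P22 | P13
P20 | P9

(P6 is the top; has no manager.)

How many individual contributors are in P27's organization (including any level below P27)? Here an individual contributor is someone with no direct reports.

The people in P27's organization with no one reporting to them are P10, P16, P7, P23. That is 4.

4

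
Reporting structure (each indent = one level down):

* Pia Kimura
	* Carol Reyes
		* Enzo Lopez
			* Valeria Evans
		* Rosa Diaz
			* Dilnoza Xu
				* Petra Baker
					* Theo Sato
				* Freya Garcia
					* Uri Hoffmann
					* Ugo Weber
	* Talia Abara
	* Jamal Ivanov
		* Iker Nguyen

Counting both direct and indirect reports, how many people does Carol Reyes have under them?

Carol Reyes directly manages Enzo Lopez, Rosa Diaz. Under Enzo Lopez: Valeria Evans (1). Under Rosa Diaz: Dilnoza Xu, Freya Garcia, Ugo Weber, Uri Hoffmann, Petra Baker, Theo Sato (6). So Carol Reyes's organization is 2 direct reports plus everyone under them: 2 + 7 = 9.

9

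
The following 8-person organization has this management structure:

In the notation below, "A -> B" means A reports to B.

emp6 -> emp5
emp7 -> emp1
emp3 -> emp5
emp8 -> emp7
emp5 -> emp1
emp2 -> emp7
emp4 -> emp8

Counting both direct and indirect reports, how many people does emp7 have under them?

emp7 directly manages emp8, emp2. Under emp8: emp4 (1). emp2 has no reports. So emp7's organization is 2 direct reports plus everyone under them: 2 + 1 = 3.

3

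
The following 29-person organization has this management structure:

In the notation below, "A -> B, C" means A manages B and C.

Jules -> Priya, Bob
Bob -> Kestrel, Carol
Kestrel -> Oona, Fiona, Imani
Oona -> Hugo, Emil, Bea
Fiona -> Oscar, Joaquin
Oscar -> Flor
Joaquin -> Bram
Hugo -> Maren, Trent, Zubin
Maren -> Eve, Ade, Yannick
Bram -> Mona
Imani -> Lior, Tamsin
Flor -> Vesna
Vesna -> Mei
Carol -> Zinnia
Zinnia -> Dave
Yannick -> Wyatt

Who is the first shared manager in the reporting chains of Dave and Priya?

Dave's chain of managers is Zinnia, Carol, Bob, Jules. Priya's chain of managers is Jules. The first manager that appears in both chains is Jules.

Jules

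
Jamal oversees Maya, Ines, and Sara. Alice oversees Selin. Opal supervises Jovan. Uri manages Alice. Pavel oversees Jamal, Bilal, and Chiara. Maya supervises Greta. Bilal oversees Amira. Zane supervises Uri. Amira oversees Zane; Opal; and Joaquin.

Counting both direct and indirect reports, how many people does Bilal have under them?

Bilal directly manages Amira. Under Amira: Joaquin, Opal, Jovan, Zane, Uri, Alice, Selin (7). That's 8 in total.

8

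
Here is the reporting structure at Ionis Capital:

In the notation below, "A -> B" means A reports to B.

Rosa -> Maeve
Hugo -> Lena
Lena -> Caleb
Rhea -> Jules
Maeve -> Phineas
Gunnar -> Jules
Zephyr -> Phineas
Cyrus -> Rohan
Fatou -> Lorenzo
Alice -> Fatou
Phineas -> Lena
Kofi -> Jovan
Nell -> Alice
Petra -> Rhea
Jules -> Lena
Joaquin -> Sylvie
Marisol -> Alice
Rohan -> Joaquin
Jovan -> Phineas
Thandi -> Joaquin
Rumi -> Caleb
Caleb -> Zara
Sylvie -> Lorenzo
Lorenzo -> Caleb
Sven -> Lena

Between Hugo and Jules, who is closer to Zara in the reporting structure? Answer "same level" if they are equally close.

Both Hugo and Jules are 3 levels below Zara.

same level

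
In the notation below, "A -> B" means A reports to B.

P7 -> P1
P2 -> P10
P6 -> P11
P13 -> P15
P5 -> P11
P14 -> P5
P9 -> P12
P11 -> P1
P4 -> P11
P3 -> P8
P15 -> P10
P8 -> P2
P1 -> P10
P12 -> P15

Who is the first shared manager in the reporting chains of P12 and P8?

P10

P12's chain of managers is P15, P10. P8's chain of managers is P2, P10. The first manager that appears in both chains is P10.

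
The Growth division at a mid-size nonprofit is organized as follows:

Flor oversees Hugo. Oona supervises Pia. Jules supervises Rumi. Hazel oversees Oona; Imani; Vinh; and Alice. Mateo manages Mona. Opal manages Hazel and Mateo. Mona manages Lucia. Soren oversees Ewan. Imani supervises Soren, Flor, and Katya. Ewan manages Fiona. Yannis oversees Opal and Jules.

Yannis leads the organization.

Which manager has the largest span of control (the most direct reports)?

Direct-report counts: Yannis has 2; Jules has 1; Opal has 2; Mateo has 1; Mona has 1; Hazel has 4; Oona has 1; Imani has 3; Flor has 1; Soren has 1; Ewan has 1. The largest is 4, held by Hazel.

Hazel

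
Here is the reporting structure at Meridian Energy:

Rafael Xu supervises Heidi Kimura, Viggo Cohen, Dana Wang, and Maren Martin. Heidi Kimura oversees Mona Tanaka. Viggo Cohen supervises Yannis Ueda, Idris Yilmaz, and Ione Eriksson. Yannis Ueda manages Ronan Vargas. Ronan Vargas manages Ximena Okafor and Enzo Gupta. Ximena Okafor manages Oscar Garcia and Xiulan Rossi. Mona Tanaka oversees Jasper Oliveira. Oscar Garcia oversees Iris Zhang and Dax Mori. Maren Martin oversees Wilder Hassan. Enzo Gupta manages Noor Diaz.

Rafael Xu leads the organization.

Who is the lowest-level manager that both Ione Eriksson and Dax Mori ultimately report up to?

Ione Eriksson's chain of managers is Viggo Cohen, Rafael Xu. Dax Mori's chain of managers is Oscar Garcia, Ximena Okafor, Ronan Vargas, Yannis Ueda, Viggo Cohen, Rafael Xu. The first manager that appears in both chains is Viggo Cohen.

Viggo Cohen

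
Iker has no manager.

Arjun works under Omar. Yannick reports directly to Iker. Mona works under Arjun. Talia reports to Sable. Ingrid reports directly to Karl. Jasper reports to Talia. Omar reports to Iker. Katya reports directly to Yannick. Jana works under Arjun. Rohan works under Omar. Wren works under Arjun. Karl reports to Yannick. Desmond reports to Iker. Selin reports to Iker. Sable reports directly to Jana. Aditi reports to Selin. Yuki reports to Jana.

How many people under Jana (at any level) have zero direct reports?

2

The people in Jana's organization with no one reporting to them are Jasper, Yuki. That is 2.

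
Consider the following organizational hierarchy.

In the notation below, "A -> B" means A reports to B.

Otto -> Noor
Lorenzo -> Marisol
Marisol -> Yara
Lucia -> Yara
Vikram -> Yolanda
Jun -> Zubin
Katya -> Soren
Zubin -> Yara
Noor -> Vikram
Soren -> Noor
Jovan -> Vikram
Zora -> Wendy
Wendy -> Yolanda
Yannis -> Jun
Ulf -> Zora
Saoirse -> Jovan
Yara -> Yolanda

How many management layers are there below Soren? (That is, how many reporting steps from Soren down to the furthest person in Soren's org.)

The longest chain under Soren runs Soren → Katya, which is 1 level below Soren.

1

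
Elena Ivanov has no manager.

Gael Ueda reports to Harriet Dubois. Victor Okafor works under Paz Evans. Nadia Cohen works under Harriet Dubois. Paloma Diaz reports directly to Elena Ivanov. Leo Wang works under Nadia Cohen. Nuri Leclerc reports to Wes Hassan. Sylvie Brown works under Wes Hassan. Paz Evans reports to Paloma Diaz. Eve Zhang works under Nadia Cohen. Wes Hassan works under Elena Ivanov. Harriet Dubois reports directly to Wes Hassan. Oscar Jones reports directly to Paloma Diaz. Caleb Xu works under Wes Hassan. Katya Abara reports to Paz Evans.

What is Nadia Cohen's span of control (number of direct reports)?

Nadia Cohen directly manages Eve Zhang, Leo Wang. That is 2 direct reports.

2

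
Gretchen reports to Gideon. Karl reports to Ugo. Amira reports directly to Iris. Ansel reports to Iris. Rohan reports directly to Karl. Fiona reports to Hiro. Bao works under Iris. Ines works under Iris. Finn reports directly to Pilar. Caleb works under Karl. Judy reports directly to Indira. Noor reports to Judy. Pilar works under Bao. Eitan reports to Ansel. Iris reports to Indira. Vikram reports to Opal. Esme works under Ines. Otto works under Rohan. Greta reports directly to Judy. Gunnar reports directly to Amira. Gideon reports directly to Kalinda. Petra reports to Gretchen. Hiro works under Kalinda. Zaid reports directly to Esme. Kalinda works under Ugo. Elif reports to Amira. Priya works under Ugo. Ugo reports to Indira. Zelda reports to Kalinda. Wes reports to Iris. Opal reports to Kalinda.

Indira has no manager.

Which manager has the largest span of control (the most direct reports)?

Direct-report counts: Indira has 3; Iris has 5; Ansel has 1; Amira has 2; Ines has 1; Esme has 1; Bao has 1; Pilar has 1; Ugo has 3; Kalinda has 4; Hiro has 1; Gideon has 1; Gretchen has 1; Opal has 1; Karl has 2; Rohan has 1; Judy has 2. The largest is 5, held by Iris.

Iris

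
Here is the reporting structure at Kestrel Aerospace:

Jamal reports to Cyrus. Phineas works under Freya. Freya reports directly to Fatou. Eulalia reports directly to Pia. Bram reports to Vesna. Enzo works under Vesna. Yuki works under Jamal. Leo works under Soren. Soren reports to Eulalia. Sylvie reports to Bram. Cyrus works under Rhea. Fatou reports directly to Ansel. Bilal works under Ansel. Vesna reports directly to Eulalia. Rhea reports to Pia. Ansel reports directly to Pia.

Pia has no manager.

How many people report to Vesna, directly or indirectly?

3

Vesna directly manages Bram, Enzo. Under Bram: Sylvie (1). Enzo has no reports. So Vesna's organization is 2 direct reports plus everyone under them: 2 + 1 = 3.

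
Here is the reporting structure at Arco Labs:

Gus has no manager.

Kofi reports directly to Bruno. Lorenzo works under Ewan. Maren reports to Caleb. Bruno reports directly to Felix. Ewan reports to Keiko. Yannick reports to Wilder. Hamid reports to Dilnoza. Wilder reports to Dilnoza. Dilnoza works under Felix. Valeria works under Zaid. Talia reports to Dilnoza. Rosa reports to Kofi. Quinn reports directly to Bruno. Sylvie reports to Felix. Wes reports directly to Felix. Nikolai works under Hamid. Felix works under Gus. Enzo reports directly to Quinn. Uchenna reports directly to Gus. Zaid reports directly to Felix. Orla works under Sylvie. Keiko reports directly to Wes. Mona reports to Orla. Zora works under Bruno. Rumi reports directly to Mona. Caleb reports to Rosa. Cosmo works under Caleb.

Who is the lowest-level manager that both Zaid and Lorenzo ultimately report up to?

Felix

Zaid's chain of managers is Felix, Gus. Lorenzo's chain of managers is Ewan, Keiko, Wes, Felix, Gus. The first manager that appears in both chains is Felix.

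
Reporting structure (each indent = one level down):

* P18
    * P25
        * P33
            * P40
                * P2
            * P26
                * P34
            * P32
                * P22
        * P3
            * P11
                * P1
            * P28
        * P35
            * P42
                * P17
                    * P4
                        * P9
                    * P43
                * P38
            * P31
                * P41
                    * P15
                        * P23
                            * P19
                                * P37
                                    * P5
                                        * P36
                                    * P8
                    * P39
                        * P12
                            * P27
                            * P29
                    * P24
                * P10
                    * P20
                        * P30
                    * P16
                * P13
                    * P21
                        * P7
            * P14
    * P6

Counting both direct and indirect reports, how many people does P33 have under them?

6

P33 directly manages P40, P26, P32. Under P40: P2 (1). Under P26: P34 (1). Under P32: P22 (1). So P33's organization is 3 direct reports plus everyone under them: 2 + 2 + 2 = 6.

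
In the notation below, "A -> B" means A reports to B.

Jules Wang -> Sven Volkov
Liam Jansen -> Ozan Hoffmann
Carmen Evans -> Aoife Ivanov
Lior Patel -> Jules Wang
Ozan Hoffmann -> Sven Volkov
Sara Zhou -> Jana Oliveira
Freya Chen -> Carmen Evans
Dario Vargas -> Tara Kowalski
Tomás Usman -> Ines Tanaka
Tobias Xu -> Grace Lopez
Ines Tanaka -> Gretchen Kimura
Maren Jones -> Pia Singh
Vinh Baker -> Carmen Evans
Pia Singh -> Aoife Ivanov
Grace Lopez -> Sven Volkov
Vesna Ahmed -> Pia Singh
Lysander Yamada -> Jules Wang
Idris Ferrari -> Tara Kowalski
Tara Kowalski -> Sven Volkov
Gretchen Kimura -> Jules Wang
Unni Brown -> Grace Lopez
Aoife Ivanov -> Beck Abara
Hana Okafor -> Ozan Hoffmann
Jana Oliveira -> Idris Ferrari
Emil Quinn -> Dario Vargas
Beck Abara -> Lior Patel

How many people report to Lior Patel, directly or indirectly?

Lior Patel directly manages Beck Abara. Under Beck Abara: Aoife Ivanov, Carmen Evans, Freya Chen, Vinh Baker, Pia Singh, Vesna Ahmed, Maren Jones (7). That's 8 in total.

8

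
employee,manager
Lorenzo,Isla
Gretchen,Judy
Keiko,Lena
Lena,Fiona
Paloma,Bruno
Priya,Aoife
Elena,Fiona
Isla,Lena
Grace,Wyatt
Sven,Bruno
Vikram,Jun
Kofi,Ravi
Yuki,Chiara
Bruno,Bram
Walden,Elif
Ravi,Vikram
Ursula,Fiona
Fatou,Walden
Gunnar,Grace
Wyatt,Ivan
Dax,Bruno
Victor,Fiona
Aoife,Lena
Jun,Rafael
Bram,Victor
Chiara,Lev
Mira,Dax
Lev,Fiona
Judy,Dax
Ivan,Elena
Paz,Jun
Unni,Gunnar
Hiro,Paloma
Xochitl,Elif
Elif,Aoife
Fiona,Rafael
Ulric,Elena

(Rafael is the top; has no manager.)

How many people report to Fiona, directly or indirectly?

31

Fiona directly manages Lev, Victor, Elena, Lena, Ursula. Under Lev: Chiara, Yuki (2). Under Victor: Bram, Bruno, Sven, Dax, Mira, Judy, Gretchen, Paloma, Hiro (9). Under Elena: Ulric, Ivan, Wyatt, Grace, Gunnar, Unni (6). Under Lena: Isla, Lorenzo, Aoife, Priya, Elif, Xochitl, Walden, Fatou, Keiko (9). Ursula has no reports. So Fiona's organization is 5 direct reports plus everyone under them: 3 + 10 + 7 + 10 + 1 = 31.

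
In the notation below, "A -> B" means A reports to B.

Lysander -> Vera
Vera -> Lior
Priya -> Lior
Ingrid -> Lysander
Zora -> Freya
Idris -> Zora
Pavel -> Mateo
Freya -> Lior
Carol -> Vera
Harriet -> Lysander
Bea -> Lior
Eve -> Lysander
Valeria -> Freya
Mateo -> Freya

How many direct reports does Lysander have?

Lysander directly manages Eve, Ingrid, Harriet. That is 3 direct reports.

3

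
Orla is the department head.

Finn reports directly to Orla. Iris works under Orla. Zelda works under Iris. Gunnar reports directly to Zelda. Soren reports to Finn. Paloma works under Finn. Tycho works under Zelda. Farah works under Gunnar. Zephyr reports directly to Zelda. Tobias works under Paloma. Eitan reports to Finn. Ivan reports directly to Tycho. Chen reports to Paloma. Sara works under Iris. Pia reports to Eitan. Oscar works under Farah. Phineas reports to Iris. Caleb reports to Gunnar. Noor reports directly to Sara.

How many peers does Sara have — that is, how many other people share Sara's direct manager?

Sara reports to Iris. Iris's other direct reports are Zelda, Phineas — 2 peers.

2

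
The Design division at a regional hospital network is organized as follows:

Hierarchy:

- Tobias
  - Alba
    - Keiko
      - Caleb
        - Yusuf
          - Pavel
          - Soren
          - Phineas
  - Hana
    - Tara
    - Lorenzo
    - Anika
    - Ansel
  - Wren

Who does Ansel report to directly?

Ansel reports directly to Hana.

Hana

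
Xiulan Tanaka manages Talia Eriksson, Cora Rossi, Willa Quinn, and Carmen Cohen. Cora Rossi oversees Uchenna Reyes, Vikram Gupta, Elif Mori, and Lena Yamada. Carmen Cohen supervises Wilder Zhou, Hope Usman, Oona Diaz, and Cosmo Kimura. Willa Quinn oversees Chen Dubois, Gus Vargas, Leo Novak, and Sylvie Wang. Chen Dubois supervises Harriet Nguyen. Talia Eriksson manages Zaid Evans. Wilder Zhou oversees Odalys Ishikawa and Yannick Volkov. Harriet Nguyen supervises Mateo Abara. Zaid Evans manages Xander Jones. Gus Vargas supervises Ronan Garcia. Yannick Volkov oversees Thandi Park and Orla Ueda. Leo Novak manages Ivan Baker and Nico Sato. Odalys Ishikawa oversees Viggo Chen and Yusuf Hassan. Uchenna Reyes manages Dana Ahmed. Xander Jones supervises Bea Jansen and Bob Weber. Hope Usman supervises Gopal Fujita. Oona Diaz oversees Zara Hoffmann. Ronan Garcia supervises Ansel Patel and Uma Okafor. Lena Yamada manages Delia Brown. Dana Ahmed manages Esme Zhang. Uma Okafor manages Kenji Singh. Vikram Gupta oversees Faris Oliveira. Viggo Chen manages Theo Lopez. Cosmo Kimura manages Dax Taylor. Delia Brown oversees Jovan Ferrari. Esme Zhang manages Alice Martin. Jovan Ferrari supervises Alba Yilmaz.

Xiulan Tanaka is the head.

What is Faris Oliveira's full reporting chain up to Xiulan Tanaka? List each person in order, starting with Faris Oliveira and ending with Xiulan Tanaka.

Faris Oliveira reports to Vikram Gupta. Vikram Gupta reports to Cora Rossi. Cora Rossi reports to Xiulan Tanaka. Xiulan Tanaka is at the top.

Faris Oliveira -> Vikram Gupta -> Cora Rossi -> Xiulan Tanaka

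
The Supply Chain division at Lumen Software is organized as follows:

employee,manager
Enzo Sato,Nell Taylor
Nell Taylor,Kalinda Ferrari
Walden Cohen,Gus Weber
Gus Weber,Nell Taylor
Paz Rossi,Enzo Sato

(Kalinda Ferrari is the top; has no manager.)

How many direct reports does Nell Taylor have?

2

Nell Taylor directly manages Enzo Sato, Gus Weber. That is 2 direct reports.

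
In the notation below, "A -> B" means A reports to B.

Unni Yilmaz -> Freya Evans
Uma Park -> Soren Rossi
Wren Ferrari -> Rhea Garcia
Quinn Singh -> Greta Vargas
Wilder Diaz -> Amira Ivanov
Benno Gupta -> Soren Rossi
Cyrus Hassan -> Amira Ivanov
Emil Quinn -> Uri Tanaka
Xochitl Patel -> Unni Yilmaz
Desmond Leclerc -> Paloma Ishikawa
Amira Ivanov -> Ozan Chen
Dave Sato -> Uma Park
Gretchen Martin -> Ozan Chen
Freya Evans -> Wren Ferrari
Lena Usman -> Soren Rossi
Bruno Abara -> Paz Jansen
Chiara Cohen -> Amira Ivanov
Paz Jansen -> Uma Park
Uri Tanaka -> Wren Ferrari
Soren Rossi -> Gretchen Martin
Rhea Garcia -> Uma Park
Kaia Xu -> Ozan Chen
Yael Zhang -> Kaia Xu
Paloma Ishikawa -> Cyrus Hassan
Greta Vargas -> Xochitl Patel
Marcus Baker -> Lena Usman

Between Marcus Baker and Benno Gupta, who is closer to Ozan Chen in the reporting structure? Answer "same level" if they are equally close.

Benno Gupta

Marcus Baker is 4 levels below Ozan Chen; Benno Gupta is 3. Benno Gupta is higher.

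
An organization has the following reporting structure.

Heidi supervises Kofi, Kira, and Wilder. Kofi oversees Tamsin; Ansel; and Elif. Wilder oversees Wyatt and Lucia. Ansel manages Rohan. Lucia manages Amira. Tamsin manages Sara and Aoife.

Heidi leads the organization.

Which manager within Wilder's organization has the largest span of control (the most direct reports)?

Wilder

Direct-report counts within Wilder's organization: Wilder has 2; Lucia has 1. The largest is 2, held by Wilder.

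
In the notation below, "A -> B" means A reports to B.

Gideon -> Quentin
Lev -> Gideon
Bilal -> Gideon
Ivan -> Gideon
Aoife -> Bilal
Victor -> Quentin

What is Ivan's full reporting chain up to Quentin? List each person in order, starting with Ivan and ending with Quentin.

Ivan reports to Gideon. Gideon reports to Quentin. Quentin is at the top.

Ivan -> Gideon -> Quentin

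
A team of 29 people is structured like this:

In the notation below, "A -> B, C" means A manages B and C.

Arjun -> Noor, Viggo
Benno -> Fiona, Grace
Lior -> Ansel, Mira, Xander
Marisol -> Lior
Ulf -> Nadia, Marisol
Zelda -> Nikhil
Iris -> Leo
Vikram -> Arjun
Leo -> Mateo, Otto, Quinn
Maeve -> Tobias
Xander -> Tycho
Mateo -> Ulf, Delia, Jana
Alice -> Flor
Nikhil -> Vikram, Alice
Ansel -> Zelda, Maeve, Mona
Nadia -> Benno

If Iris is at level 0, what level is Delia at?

3

Chain from Delia up to Iris: Delia → Mateo → Leo → Iris. That is 3 steps up, so Delia is 3 levels below Iris.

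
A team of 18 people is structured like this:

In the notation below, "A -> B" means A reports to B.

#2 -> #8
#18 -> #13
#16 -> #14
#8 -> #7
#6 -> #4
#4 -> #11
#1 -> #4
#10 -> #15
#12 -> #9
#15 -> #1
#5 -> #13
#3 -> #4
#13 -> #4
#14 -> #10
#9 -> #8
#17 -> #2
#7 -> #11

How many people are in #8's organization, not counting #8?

4

#8 directly manages #9, #2. Under #9: #12 (1). Under #2: #17 (1). So #8's organization is 2 direct reports plus everyone under them: 2 + 2 = 4.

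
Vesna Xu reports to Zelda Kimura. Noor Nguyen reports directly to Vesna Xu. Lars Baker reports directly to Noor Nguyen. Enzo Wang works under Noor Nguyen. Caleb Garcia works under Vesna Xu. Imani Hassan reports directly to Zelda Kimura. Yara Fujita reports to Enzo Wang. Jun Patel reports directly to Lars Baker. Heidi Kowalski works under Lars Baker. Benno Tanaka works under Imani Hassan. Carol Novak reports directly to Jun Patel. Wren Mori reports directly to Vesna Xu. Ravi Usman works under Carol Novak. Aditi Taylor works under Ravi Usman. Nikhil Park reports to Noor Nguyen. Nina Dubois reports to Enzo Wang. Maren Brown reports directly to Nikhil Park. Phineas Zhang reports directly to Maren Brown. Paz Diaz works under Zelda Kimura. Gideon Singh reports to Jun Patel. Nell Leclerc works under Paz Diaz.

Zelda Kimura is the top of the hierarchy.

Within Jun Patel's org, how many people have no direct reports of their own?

2

The people in Jun Patel's organization with no one reporting to them are Gideon Singh, Aditi Taylor. That is 2.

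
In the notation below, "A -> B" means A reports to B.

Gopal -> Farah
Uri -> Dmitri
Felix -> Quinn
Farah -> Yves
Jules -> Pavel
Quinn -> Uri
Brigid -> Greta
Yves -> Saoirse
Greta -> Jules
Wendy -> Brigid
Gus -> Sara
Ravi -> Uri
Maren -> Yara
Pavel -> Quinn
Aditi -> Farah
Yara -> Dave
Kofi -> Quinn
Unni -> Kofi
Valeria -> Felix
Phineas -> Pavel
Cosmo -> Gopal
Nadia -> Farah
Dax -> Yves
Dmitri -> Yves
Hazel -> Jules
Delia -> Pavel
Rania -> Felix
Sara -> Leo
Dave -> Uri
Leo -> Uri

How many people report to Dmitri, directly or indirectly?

Dmitri directly manages Uri. Under Uri: Leo, Sara, Gus, Ravi, Dave, Yara, Maren, Quinn, Kofi, Unni, Pavel, Phineas, Delia, Jules, Hazel, Greta, Brigid, Wendy, Felix, Rania, Valeria (21). That's 22 in total.

22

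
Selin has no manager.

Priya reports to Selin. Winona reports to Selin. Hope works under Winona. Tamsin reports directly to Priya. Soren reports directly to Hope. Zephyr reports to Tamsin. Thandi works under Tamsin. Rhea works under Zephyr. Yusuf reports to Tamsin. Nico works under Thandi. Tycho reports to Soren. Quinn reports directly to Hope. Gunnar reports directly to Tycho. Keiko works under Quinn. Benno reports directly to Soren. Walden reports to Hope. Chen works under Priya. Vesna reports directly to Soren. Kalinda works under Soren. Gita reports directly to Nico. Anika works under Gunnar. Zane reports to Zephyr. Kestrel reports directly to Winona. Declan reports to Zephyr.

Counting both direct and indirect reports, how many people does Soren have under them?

Soren directly manages Tycho, Benno, Vesna, Kalinda. Under Tycho: Gunnar, Anika (2). Benno has no reports. Vesna has no reports. Kalinda has no reports. So Soren's organization is 4 direct reports plus everyone under them: 3 + 1 + 1 + 1 = 6.

6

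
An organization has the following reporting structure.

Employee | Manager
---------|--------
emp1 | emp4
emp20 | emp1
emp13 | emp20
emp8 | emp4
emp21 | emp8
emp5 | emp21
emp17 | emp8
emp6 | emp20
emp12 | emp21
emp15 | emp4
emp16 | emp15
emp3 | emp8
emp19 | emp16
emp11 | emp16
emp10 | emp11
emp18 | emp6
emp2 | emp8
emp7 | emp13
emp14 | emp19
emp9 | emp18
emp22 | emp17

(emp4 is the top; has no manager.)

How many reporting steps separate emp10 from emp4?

4

Chain from emp10 up to emp4: emp10 → emp11 → emp16 → emp15 → emp4. That is 4 steps up, so emp10 is 4 levels below emp4.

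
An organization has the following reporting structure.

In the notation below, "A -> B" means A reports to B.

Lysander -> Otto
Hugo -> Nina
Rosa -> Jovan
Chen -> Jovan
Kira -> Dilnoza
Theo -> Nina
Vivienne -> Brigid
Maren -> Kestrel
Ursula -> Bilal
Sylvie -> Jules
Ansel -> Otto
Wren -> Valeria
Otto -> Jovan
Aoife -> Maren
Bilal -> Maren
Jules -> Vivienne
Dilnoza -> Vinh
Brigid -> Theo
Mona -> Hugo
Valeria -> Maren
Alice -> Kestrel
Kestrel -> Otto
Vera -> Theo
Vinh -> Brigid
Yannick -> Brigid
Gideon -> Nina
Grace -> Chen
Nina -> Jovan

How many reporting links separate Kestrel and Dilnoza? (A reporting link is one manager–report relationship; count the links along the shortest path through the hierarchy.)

Kestrel is 2 levels below Jovan, and Dilnoza is 5 levels below Jovan (their lowest common manager). The shortest path runs up from Kestrel to Jovan and back down to Dilnoza: 2 + 5 = 7 links.

7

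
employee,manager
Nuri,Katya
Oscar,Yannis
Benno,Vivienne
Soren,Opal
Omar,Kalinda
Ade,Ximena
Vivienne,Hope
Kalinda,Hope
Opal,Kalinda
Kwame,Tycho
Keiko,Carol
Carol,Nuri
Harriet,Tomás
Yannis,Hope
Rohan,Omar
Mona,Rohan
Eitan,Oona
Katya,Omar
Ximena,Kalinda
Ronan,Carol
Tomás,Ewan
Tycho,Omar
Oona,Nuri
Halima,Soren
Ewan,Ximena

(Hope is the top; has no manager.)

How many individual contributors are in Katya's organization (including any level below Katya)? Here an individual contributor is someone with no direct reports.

3

The people in Katya's organization with no one reporting to them are Eitan, Keiko, Ronan. That is 3.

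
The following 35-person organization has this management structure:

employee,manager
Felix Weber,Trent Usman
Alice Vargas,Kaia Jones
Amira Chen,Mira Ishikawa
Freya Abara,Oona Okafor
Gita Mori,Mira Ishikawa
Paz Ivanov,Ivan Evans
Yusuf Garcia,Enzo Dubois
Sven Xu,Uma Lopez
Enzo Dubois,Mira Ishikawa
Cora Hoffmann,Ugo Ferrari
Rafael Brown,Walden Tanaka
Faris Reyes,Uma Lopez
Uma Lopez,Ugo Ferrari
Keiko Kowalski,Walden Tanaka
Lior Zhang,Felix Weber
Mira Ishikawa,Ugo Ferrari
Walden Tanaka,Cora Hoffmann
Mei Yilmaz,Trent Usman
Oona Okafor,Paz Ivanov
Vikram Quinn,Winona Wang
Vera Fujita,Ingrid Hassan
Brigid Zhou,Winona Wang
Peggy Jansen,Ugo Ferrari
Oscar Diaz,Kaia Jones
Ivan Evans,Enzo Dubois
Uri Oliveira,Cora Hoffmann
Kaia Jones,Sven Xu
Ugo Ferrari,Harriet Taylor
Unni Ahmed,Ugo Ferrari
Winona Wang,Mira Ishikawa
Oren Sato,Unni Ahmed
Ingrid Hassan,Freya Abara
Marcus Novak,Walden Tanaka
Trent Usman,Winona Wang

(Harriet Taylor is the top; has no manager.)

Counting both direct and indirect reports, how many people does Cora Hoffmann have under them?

Cora Hoffmann directly manages Walden Tanaka, Uri Oliveira. Under Walden Tanaka: Rafael Brown, Keiko Kowalski, Marcus Novak (3). Uri Oliveira has no reports. So Cora Hoffmann's organization is 2 direct reports plus everyone under them: 4 + 1 = 5.

5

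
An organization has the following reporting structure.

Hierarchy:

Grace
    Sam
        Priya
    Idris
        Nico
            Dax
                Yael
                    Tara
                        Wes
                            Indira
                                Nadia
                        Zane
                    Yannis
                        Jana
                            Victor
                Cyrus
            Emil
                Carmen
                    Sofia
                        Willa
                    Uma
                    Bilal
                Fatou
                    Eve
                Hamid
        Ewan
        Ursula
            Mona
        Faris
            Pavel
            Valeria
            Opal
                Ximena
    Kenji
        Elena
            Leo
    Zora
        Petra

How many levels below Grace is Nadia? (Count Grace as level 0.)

Chain from Nadia up to Grace: Nadia → Indira → Wes → Tara → Yael → Dax → Nico → Idris → Grace. That is 8 steps up, so Nadia is 8 levels below Grace.

8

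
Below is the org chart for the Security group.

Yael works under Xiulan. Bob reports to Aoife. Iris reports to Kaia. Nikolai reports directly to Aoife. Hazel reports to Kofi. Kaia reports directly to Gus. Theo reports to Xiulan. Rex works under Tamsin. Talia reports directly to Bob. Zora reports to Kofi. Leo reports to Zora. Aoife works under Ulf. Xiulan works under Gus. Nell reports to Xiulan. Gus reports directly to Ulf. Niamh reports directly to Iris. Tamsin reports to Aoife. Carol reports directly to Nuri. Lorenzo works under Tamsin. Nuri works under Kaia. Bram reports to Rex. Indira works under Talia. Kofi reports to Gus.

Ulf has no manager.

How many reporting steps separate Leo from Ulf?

4

Chain from Leo up to Ulf: Leo → Zora → Kofi → Gus → Ulf. That is 4 steps up, so Leo is 4 levels below Ulf.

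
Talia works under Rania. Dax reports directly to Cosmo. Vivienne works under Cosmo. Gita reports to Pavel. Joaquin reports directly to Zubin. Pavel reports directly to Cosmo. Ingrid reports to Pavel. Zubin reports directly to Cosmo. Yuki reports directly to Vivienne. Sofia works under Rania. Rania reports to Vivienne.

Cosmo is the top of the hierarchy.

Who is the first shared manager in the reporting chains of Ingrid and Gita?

Pavel

Ingrid's chain of managers is Pavel, Cosmo. Gita's chain of managers is Pavel, Cosmo. The first manager that appears in both chains is Pavel.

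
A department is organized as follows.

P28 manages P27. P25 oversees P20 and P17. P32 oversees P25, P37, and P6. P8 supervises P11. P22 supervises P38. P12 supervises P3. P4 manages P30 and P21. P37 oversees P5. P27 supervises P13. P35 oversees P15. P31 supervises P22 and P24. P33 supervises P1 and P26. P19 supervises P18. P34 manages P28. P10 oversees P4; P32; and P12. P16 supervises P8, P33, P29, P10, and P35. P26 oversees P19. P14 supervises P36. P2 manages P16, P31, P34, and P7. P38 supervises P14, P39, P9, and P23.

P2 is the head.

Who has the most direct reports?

P16

Direct-report counts: P2 has 4; P34 has 1; P28 has 1; P27 has 1; P31 has 2; P22 has 1; P38 has 4; P14 has 1; P16 has 5; P8 has 1; P35 has 1; P10 has 3; P12 has 1; P32 has 3; P37 has 1; P25 has 2; P4 has 2; P33 has 2; P26 has 1; P19 has 1. The largest is 5, held by P16.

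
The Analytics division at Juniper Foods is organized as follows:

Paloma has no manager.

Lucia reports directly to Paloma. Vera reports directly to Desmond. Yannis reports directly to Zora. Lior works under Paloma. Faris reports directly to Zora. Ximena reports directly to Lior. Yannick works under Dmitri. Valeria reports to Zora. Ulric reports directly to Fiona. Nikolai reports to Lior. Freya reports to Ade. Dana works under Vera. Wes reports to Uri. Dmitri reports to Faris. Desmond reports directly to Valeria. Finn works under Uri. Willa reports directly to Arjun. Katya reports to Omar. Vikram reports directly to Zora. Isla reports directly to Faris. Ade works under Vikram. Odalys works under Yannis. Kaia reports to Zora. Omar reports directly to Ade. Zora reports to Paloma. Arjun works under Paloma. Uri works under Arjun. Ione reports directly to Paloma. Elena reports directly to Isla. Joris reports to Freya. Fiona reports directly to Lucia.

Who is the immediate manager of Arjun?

Arjun reports directly to Paloma.

Paloma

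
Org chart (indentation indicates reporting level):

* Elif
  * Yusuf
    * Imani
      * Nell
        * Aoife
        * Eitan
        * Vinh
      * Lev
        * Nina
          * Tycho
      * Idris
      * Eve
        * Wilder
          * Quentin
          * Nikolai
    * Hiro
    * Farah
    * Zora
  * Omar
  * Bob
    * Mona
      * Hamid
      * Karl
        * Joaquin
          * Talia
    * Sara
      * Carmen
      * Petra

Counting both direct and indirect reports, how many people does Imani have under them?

Imani directly manages Nell, Lev, Idris, Eve. Under Nell: Vinh, Eitan, Aoife (3). Under Lev: Nina, Tycho (2). Idris has no reports. Under Eve: Wilder, Nikolai, Quentin (3). So Imani's organization is 4 direct reports plus everyone under them: 4 + 3 + 1 + 4 = 12.

12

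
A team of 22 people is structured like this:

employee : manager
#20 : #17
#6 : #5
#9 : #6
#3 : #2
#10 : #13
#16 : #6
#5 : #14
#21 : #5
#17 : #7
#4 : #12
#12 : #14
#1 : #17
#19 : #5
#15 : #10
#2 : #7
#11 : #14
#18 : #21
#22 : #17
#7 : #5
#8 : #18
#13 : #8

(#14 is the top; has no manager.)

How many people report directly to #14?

#14 directly manages #5, #12, #11. That is 3 direct reports.

3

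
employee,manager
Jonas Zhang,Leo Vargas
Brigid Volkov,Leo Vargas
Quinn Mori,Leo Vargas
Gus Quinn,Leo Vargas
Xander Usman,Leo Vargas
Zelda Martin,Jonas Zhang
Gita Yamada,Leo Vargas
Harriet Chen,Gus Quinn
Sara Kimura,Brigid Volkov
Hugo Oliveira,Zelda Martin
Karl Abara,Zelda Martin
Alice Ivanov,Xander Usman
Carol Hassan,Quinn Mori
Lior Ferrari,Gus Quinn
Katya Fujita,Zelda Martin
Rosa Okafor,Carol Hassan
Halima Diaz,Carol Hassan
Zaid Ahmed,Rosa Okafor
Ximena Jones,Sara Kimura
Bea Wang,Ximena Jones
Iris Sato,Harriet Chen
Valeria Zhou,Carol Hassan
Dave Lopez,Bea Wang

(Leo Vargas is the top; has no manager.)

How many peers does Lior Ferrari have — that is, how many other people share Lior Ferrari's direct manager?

Lior Ferrari reports to Gus Quinn. Gus Quinn's other direct reports are Harriet Chen — 1 peer.

1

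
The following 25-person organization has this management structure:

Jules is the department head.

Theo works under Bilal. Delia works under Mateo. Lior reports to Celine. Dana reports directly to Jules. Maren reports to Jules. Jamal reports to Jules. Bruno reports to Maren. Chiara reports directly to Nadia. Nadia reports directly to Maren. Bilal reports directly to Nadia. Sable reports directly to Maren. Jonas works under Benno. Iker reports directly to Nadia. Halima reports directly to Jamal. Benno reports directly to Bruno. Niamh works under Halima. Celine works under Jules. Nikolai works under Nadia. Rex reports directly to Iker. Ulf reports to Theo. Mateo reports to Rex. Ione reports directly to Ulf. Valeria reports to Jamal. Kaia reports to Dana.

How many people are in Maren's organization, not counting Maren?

Maren directly manages Bruno, Nadia, Sable. Under Bruno: Benno, Jonas (2). Under Nadia: Nikolai, Chiara, Bilal, Theo, Ulf, Ione, Iker, Rex, Mateo, Delia (10). Sable has no reports. So Maren's organization is 3 direct reports plus everyone under them: 3 + 11 + 1 = 15.

15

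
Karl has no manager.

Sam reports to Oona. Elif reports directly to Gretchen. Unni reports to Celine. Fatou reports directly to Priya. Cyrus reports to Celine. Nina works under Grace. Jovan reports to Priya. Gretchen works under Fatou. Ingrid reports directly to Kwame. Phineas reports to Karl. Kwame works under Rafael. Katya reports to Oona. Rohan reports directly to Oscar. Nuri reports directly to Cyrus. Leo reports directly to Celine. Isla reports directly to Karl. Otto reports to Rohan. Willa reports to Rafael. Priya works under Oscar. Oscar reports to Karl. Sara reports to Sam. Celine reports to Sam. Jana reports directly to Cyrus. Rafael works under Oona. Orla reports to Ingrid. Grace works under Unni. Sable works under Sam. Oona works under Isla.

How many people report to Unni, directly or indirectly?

Unni directly manages Grace. Under Grace: Nina (1). That's 2 in total.

2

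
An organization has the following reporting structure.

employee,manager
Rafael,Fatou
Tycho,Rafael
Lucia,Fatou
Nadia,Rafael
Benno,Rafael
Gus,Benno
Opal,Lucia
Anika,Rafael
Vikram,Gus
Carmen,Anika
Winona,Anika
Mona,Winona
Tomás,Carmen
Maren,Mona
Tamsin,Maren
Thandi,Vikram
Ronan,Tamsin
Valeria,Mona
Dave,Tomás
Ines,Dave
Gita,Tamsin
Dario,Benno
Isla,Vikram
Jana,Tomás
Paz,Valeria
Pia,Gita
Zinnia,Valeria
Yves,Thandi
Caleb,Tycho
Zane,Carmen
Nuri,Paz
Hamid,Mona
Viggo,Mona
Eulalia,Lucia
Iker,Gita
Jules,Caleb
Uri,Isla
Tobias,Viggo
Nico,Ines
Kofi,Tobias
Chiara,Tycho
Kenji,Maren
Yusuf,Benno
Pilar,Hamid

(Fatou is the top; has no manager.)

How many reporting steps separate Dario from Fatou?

3

Chain from Dario up to Fatou: Dario → Benno → Rafael → Fatou. That is 3 steps up, so Dario is 3 levels below Fatou.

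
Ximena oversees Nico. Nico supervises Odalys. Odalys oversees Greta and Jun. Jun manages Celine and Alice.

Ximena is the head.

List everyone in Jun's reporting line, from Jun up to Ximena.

Jun reports to Odalys. Odalys reports to Nico. Nico reports to Ximena. Ximena is at the top.

Jun -> Odalys -> Nico -> Ximena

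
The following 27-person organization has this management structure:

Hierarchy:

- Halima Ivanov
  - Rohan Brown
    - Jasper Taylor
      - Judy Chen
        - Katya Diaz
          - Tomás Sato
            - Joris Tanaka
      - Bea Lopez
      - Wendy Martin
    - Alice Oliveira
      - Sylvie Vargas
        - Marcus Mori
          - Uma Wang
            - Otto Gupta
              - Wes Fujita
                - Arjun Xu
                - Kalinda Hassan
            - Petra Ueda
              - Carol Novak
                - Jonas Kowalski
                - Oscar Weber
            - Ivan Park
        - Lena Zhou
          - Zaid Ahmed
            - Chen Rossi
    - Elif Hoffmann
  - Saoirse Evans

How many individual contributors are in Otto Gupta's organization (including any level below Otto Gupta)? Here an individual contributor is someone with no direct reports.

2

The people in Otto Gupta's organization with no one reporting to them are Kalinda Hassan, Arjun Xu. That is 2.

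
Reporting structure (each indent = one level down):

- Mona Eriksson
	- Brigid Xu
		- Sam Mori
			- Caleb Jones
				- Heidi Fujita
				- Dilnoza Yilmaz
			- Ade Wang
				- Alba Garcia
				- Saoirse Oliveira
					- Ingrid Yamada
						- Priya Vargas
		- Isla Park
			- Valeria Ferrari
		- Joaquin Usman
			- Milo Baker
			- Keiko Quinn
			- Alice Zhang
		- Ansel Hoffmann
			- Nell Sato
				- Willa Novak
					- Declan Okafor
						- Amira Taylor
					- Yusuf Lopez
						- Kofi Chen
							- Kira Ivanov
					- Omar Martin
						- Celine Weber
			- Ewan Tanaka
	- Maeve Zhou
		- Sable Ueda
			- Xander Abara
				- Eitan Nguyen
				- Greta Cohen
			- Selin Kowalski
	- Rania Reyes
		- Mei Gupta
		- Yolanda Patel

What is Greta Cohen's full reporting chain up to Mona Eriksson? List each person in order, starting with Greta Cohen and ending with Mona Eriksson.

Greta Cohen reports to Xander Abara. Xander Abara reports to Sable Ueda. Sable Ueda reports to Maeve Zhou. Maeve Zhou reports to Mona Eriksson. Mona Eriksson is at the top.

Greta Cohen -> Xander Abara -> Sable Ueda -> Maeve Zhou -> Mona Eriksson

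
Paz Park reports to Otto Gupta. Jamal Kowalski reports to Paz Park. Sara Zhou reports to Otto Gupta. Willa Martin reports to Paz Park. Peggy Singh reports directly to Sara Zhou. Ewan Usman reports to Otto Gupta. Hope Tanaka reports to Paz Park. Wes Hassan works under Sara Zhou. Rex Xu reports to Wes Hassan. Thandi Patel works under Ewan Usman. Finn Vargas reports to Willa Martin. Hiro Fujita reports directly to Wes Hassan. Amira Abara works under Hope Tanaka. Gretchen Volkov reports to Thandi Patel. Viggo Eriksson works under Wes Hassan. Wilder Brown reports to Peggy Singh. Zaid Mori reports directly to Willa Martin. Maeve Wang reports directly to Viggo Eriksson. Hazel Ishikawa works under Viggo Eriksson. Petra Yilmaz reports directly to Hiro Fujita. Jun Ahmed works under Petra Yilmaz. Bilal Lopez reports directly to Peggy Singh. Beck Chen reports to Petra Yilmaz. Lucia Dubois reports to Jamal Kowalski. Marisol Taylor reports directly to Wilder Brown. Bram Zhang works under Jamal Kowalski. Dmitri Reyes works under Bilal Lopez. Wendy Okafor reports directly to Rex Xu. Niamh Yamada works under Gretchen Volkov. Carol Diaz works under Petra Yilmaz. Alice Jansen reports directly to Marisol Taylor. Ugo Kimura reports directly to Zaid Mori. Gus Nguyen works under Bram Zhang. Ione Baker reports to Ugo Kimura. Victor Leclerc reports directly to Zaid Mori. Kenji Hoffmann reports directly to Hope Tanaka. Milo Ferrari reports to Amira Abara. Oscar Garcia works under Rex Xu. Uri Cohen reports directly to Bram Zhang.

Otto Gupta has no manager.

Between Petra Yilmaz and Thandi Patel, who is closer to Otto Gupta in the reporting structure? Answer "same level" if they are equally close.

Thandi Patel

Petra Yilmaz is 4 levels below Otto Gupta; Thandi Patel is 2. Thandi Patel is higher.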